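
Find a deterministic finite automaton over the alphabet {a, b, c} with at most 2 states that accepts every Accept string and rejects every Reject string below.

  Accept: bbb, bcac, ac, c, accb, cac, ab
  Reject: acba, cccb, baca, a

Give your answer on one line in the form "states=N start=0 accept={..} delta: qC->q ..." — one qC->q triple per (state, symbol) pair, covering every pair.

states=2 start=0 accept={1} delta: 0a->0 0b->1 0c->1 1a->0 1b->0 1c->0

Fold the examples into a partial DFA from state 0: repeatedly fix the first undefined (state, symbol) met by the shortest-then-alphabetical prefix, trying targets in increasing order and rejecting any under which an Accept and a Reject string meet in one state with the same remainder; add a state when all current targets are rejected. Accepting states are where Accept strings end.
a: 0a undefined. 0a->0: ok.
b: 0b undefined. 0b->0: no, bbb/a meet in 0. Open state 1: 0b->1.
c: 0c undefined. 0c->0: no, ac/a meet in 0. 0c->1: ok.
ba: 1a undefined. 1a->0: ok.
bb: 1b undefined. 1b->0: ok.
bc: 1c undefined. 1c->0: ok.
All examples now run through 2 states with every (state, symbol) defined. Accept strings end in {1}, Reject strings end in {0}; accept={1}.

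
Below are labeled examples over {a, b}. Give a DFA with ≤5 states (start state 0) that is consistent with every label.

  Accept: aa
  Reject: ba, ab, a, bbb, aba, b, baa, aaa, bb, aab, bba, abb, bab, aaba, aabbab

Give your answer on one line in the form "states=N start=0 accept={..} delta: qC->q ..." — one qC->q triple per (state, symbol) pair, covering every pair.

State merging on the prefix tree: take the shortest (then alphabetical) example prefix whose next move is undefined and point that move at state 0, else 1, else 2, ...; a target is out if some Accept/Reject pair would then sit in one state with the same input left (inseparable). If every existing state is out, open a new one.
a: 0a undefined. 0a->0: no, aa/a meet in 0. Open state 1: 0a->1.
b: 0b undefined. 0b->0: no, aa/baa meet in 1 with "a" left. 0b->1: no, aa/ba meet in 1 with "a" left. Open state 2: 0b->2.
aa: 1a undefined. 1a->0: ok.
ab: 1b undefined. 1b->0: no, aa/ab meet in 0. 1b->1: no, aa/aba meet in 0. 1b->2: ok.
ba: 2a undefined. 2a->0: no, aa/ba meet in 0. 2a->1: no, aa/baa meet in 0. 2a->2: ok.
bb: 2b undefined. 2b->0: no, aa/bb meet in 0. 2b->1: no, aa/bba meet in 0. 2b->2: ok.
All examples now run through 3 states with every (state, symbol) defined. Accept strings end in {0}, Reject strings end in {1,2}; accept={0}.

states=3 start=0 accept={0} delta: 0a->1 0b->2 1a->0 1b->2 2a->2 2b->2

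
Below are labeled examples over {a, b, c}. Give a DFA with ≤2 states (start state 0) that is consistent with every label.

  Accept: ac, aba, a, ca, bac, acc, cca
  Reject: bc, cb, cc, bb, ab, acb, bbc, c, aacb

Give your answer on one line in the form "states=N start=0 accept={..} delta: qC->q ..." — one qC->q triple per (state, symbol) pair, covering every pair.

Fold the examples into a partial DFA from state 0: repeatedly fix the first undefined (state, symbol) met by the shortest-then-alphabetical prefix, trying targets in increasing order and rejecting any under which an Accept and a Reject string meet in one state with the same remainder; add a state when all current targets are rejected. Accepting states are where Accept strings end.
a: 0a undefined. 0a->0: no, ac/c meet in 0 with "c" left. Open state 1: 0a->1.
b: 0b undefined. 0b->0: ok.
c: 0c undefined. 0c->0: ok.
aa: 1a undefined. 1a->0: ok.
ab: 1b undefined. 1b->0: ok.
ac: 1c undefined. 1c->0: no, ac/bc meet in 0. 1c->1: ok.
All examples now run through 2 states with every (state, symbol) defined. Accept strings end in {1}, Reject strings end in {0}; accept={1}.

states=2 start=0 accept={1} delta: 0a->1 0b->0 0c->0 1a->0 1b->0 1c->1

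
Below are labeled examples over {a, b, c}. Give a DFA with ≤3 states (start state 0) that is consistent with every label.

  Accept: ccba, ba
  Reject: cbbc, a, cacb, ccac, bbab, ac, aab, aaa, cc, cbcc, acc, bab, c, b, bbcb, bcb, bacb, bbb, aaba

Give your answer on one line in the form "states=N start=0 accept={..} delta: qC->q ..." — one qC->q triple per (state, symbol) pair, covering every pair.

Grow the machine one transition at a time. Run the examples from 0; the earliest place one falls off (shortest prefix, ties alphabetical) gets sent to the lowest-numbered state that keeps every Accept/Reject pair distinguishable — a pair clashes when both reach the same state with identical unread suffix — and to a fresh state only if none does.
a: 0a undefined. 0a->0: no, ba/aaba meet in 0 with "ba" left. Open state 1: 0a->1.
b: 0b undefined. 0b->0: no, ba/a meet in 1. 0b->1: ok.
c: 0c undefined. 0c->0: ok.
aa: 1a undefined. 1a->0: no, ccba/cc meet in 0. 1a->1: no, ccba/a meet in 1. Open state 2: 1a->2.
ac: 1c undefined. 1c->0: ok.
bb: 1b undefined. 1b->0: ok.
aaa: 2a undefined. 2a->0: ok.
aab: 2b undefined. 2b->0: ok.
bac: 2c undefined. 2c->0: ok.
All examples now run through 3 states with every (state, symbol) defined. Accept strings end in {2}, Reject strings end in {0,1}; accept={2}.

states=3 start=0 accept={2} delta: 0a->1 0b->1 0c->0 1a->2 1b->0 1c->0 2a->0 2b->0 2c->0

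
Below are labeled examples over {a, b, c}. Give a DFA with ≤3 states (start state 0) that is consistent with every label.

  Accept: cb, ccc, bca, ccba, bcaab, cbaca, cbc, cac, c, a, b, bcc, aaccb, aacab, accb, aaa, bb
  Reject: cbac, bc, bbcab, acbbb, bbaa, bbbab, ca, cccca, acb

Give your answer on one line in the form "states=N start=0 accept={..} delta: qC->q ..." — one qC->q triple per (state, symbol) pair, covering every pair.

State merging on the prefix tree: take the shortest (then alphabetical) example prefix whose next move is undefined and point that move at state 0, else 1, else 2, ...; a target is out if some Accept/Reject pair would then sit in one state with the same input left (inseparable). If every existing state is out, open a new one.
a: 0a undefined. 0a->0: no, cb/acb meet in 0 with "cb" left. Open state 1: 0a->1.
b: 0b undefined. 0b->0: no, bca/ca meet in 0 with "ca" left. 0b->1: ok.
c: 0c undefined. 0c->0: no, cb/ca meet in 1. 0c->1: ok.
aa: 1a undefined. 1a->0: no, aaccb/acb meet in 1 with "cb" left. 1a->1: no, cac/bc meet in 1 with "c" left. Open state 2: 1a->2.
ac: 1c undefined. 1c->0: no, ccc/cccca meet in 1. 1c->1: no, cb/acb meet in 1 with "b" left. 1c->2: ok.
bb: 1b undefined. 1b->0: ok.
aaa: 2a undefined. 2a->0: ok.
aac: 2c undefined. 2c->0: ok.
acb: 2b undefined. 2b->0: no, cb/bbcab meet in 0. 2b->1: no, ccba/cbac meet in 2. 2b->2: ok.
All examples now run through 3 states with every (state, symbol) defined. Accept strings end in {0,1}, Reject strings end in {2}; accept={0,1}.

states=3 start=0 accept={0,1} delta: 0a->1 0b->1 0c->1 1a->2 1b->0 1c->2 2a->0 2b->2 2c->0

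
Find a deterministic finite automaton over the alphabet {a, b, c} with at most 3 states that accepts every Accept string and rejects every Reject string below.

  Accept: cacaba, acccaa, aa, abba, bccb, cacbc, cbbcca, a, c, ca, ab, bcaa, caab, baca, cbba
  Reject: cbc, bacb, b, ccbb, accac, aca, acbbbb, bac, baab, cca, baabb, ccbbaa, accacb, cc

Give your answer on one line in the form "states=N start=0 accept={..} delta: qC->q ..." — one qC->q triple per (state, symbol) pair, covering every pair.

Fold the examples into a partial DFA from state 0: repeatedly fix the first undefined (state, symbol) met by the shortest-then-alphabetical prefix, trying targets in increasing order and rejecting any under which an Accept and a Reject string meet in one state with the same remainder; add a state when all current targets are rejected. Accepting states are where Accept strings end.
a: 0a undefined. 0a->0: no, ca/aca meet in 0 with "ca" left. Open state 1: 0a->1.
b: 0b undefined. 0b->0: no, baca/aca meet in 1 with "ca" left. 0b->1: no, a/b meet in 1. Open state 2: 0b->2.
c: 0c undefined. 0c->0: no, a/cca meet in 1. 0c->1: ok.
aa: 1a undefined. 1a->0: no, cacbc/cbc meet in 1 with "bc" left. 1a->1: ok.
ab: 1b undefined. 1b->0: no, aa/cbc meet in 1. 1b->1: ok.
ac: 1c undefined. 1c->0: no, cacaba/aca meet in 1. 1c->1: no, cacaba/cbc meet in 1. 1c->2: ok.
ba: 2a undefined. 2a->0: no, cacaba/aca meet in 0. 2a->1: no, cacaba/aca meet in 1. 2a->2: ok.
bc: 2c undefined. 2c->0: ok.
acb: 2b undefined. 2b->0: ok.
All examples now run through 3 states with every (state, symbol) defined. Accept strings end in {1}, Reject strings end in {0,2}; accept={1}.

states=3 start=0 accept={1} delta: 0a->1 0b->2 0c->1 1a->1 1b->1 1c->2 2a->2 2b->0 2c->0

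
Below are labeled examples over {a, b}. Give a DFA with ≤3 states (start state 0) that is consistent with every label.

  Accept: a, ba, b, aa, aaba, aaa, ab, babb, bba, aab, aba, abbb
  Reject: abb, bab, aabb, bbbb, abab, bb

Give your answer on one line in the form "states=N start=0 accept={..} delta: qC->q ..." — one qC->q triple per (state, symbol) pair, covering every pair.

State merging on the prefix tree: take the shortest (then alphabetical) example prefix whose next move is undefined and point that move at state 0, else 1, else 2, ...; a target is out if some Accept/Reject pair would then sit in one state with the same input left (inseparable). If every existing state is out, open a new one.
a: 0a undefined. 0a->0: ok.
b: 0b undefined. 0b->0: no, a/abb meet in 0. Open state 1: 0b->1.
ba: 1a undefined. 1a->0: no, b/bab meet in 1. 1a->1: ok.
bb: 1b undefined. 1b->0: no, a/abb meet in 0. 1b->1: no, ba/abb meet in 1. Open state 2: 1b->2.
bba: 2a undefined. 2a->0: ok.
bbb: 2b undefined. 2b->0: no, ba/bbbb meet in 1. 2b->1: ok.
All examples now run through 3 states with every (state, symbol) defined. Accept strings end in {0,1}, Reject strings end in {2}; accept={0,1}.

states=3 start=0 accept={0,1} delta: 0a->0 0b->1 1a->1 1b->2 2a->0 2b->1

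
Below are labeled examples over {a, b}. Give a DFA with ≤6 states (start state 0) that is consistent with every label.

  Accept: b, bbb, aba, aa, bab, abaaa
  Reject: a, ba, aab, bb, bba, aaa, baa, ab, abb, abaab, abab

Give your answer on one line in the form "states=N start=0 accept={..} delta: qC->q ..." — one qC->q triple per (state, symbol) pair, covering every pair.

states=5 start=0 accept={2,4} delta: 0a->1 0b->2 1a->2 1b->3 2a->0 2b->0 3a->4 3b->0 4a->1 4b->0

Fold the examples into a partial DFA from state 0: repeatedly fix the first undefined (state, symbol) met by the shortest-then-alphabetical prefix, trying targets in increasing order and rejecting any under which an Accept and a Reject string meet in one state with the same remainder; add a state when all current targets are rejected. Accepting states are where Accept strings end.
a: 0a undefined. 0a->0: no, b/aab meet in 0 with "b" left. Open state 1: 0a->1.
b: 0b undefined. 0b->0: no, b/bb meet in 0. 0b->1: no, b/a meet in 1. Open state 2: 0b->2.
aa: 1a undefined. 1a->0: no, b/aab meet in 2. 1a->1: no, aa/a meet in 1. 1a->2: ok.
ab: 1b undefined. 1b->0: no, b/abb meet in 2. 1b->1: no, bab/abaab meet in 2 with "ab" left. 1b->2: no, b/ab meet in 2. Open state 3: 1b->3.
ba: 2a undefined. 2a->0: ok.
bb: 2b undefined. 2b->0: ok.
aba: 3a undefined. 3a->0: no, b/abab meet in 2. 3a->1: no, aba/a meet in 1. 3a->2: no, b/abaab meet in 2. 3a->3: no, aba/ab meet in 3. Open state 4: 3a->4.
abb: 3b undefined. 3b->0: ok.
abaa: 4a undefined. 4a->0: no, b/abaab meet in 2. 4a->1: ok.
abab: 4b undefined. 4b->0: ok.
All examples now run through 5 states with every (state, symbol) defined. Accept strings end in {2,4}, Reject strings end in {0,1,3}; accept={2,4}.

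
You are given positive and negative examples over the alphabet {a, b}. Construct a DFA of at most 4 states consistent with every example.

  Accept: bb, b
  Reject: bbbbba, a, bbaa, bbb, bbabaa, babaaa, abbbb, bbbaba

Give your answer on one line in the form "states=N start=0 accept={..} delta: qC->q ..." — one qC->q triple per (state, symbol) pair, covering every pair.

states=4 start=0 accept={1,2} delta: 0a->0 0b->1 1a->0 1b->2 2a->0 2b->3 3a->0 3b->0

State merging on the prefix tree: take the shortest (then alphabetical) example prefix whose next move is undefined and point that move at state 0, else 1, else 2, ...; a target is out if some Accept/Reject pair would then sit in one state with the same input left (inseparable). If every existing state is out, open a new one.
a: 0a undefined. 0a->0: ok.
b: 0b undefined. 0b->0: no, bb/bbbbba meet in 0. Open state 1: 0b->1.
ba: 1a undefined. 1a->0: ok.
bb: 1b undefined. 1b->0: no, bb/bbbbba meet in 0. 1b->1: no, bb/bbb meet in 1. Open state 2: 1b->2.
bba: 2a undefined. 2a->0: ok.
bbb: 2b undefined. 2b->0: no, b/abbbb meet in 1. 2b->1: no, bb/abbbb meet in 2. 2b->2: no, bb/bbb meet in 2. Open state 3: 2b->3.
bbba: 3a undefined. 3a->0: ok.
bbbb: 3b undefined. 3b->0: ok.
All examples now run through 4 states with every (state, symbol) defined. Accept strings end in {1,2}, Reject strings end in {0,3}; accept={1,2}.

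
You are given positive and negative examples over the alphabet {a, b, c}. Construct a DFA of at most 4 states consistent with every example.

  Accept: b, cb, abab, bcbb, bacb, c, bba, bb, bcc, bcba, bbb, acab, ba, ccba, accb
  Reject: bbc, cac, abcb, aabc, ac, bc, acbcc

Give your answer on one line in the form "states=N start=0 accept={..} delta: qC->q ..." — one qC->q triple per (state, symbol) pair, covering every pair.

Grow the machine one transition at a time. Run the examples from 0; the earliest place one falls off (shortest prefix, ties alphabetical) gets sent to the lowest-numbered state that keeps every Accept/Reject pair distinguishable — a pair clashes when both reach the same state with identical unread suffix — and to a fresh state only if none does.
a: 0a undefined. 0a->0: no, c/ac meet in 0 with "c" left. Open state 1: 0a->1.
b: 0b undefined. 0b->0: no, c/bbc meet in 0 with "c" left. 0b->1: ok.
c: 0c undefined. 0c->0: ok.
aa: 1a undefined. 1a->0: ok.
ab: 1b undefined. 1b->0: no, b/abcb meet in 1. 1b->1: ok.
ac: 1c undefined. 1c->0: no, b/abcb meet in 1. 1c->1: no, b/bbc meet in 1. Open state 2: 1c->2.
aca: 2a undefined. 2a->0: ok.
acb: 2b undefined. 2b->0: no, c/abcb meet in 0. 2b->1: no, b/abcb meet in 1. 2b->2: no, bcbb/bbc meet in 2. Open state 3: 2b->3.
acc: 2c undefined. 2c->0: ok.
acbc: 3c undefined. 3c->0: no, c/acbcc meet in 0. 3c->1: ok.
bcba: 3a undefined. 3a->0: ok.
bcbb: 3b undefined. 3b->0: ok.
All examples now run through 4 states with every (state, symbol) defined. Accept strings end in {0,1}, Reject strings end in {2,3}; accept={0,1}.

states=4 start=0 accept={0,1} delta: 0a->1 0b->1 0c->0 1a->0 1b->1 1c->2 2a->0 2b->3 2c->0 3a->0 3b->0 3c->1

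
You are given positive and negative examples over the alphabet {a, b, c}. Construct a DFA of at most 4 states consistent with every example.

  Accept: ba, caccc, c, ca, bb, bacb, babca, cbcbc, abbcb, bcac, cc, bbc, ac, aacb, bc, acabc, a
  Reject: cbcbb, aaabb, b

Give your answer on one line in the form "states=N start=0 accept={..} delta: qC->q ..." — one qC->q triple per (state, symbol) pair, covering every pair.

State merging on the prefix tree: take the shortest (then alphabetical) example prefix whose next move is undefined and point that move at state 0, else 1, else 2, ...; a target is out if some Accept/Reject pair would then sit in one state with the same input left (inseparable). If every existing state is out, open a new one.
a: 0a undefined. 0a->0: no, bb/aaabb meet in 0 with "bb" left. Open state 1: 0a->1.
b: 0b undefined. 0b->0: no, bb/b meet in 0. 0b->1: no, a/b meet in 1. Open state 2: 0b->2.
c: 0c undefined. 0c->0: ok.
aa: 1a undefined. 1a->0: no, aacb/b meet in 2. 1a->1: ok.
ab: 1b undefined. 1b->0: ok.
ac: 1c undefined. 1c->0: no, aacb/aaabb meet in 2. 1c->1: ok.
ba: 2a undefined. 2a->0: no, bacb/aaabb meet in 2. 2a->1: ok.
bb: 2b undefined. 2b->0: ok.
bc: 2c undefined. 2c->0: no, c/cbcbb meet in 0. 2c->1: ok.
All examples now run through 3 states with every (state, symbol) defined. Accept strings end in {0,1}, Reject strings end in {2}; accept={0,1}.

states=3 start=0 accept={0,1} delta: 0a->1 0b->2 0c->0 1a->1 1b->0 1c->1 2a->1 2b->0 2c->1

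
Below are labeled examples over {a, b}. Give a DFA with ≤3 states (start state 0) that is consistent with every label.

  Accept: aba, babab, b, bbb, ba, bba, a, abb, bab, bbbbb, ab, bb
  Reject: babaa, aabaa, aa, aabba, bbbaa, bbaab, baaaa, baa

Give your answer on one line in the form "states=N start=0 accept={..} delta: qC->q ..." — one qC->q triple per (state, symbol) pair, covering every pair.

Grow the machine one transition at a time. Run the examples from 0; the earliest place one falls off (shortest prefix, ties alphabetical) gets sent to the lowest-numbered state that keeps every Accept/Reject pair distinguishable — a pair clashes when both reach the same state with identical unread suffix — and to a fresh state only if none does.
a: 0a undefined. 0a->0: no, bba/aabba meet in 0 with "bba" left. Open state 1: 0a->1.
b: 0b undefined. 0b->0: ok.
aa: 1a undefined. 1a->0: no, b/aabaa meet in 0. 1a->1: no, ba/aa meet in 1. Open state 2: 1a->2.
ab: 1b undefined. 1b->0: ok.
aab: 2b undefined. 2b->0: no, aba/aabba meet in 1. 2b->1: no, aba/aabba meet in 1. 2b->2: ok.
aaba: 2a undefined. 2a->0: no, aba/aabaa meet in 1. 2a->1: no, aba/aabba meet in 1. 2a->2: ok.
All examples now run through 3 states with every (state, symbol) defined. Accept strings end in {0,1}, Reject strings end in {2}; accept={0,1}.

states=3 start=0 accept={0,1} delta: 0a->1 0b->0 1a->2 1b->0 2a->2 2b->2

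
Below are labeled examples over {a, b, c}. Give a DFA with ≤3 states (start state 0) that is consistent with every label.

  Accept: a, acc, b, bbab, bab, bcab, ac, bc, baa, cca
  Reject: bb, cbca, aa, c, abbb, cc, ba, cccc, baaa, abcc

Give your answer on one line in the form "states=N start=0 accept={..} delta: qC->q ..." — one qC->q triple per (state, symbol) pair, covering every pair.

Fold the examples into a partial DFA from state 0: repeatedly fix the first undefined (state, symbol) met by the shortest-then-alphabetical prefix, trying targets in increasing order and rejecting any under which an Accept and a Reject string meet in one state with the same remainder; add a state when all current targets are rejected. Accepting states are where Accept strings end.
a: 0a undefined. 0a->0: no, a/aa meet in 0. Open state 1: 0a->1.
b: 0b undefined. 0b->0: no, a/ba meet in 1. 0b->1: ok.
c: 0c undefined. 0c->0: ok.
aa: 1a undefined. 1a->0: ok.
ab: 1b undefined. 1b->0: no, bbab/bb meet in 0. 1b->1: no, a/bb meet in 1. Open state 2: 1b->2.
ac: 1c undefined. 1c->0: no, a/cbca meet in 1. 1c->1: ok.
abb: 2b undefined. 2b->0: no, a/abbb meet in 1. 2b->1: ok.
abc: 2c undefined. 2c->0: ok.
bba: 2a undefined. 2a->0: ok.
All examples now run through 3 states with every (state, symbol) defined. Accept strings end in {1}, Reject strings end in {0,2}; accept={1}.

states=3 start=0 accept={1} delta: 0a->1 0b->1 0c->0 1a->0 1b->2 1c->1 2a->0 2b->1 2c->0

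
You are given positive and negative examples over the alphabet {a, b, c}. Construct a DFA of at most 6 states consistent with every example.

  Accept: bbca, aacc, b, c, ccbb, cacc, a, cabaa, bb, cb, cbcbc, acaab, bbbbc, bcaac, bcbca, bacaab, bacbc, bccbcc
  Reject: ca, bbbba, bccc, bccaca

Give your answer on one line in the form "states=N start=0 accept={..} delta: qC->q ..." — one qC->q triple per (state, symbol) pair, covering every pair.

states=5 start=0 accept={0,1,3} delta: 0a->0 0b->1 0c->1 1a->2 1b->1 1c->3 2a->0 2b->0 2c->0 3a->0 3b->1 3c->4 4a->0 4b->0 4c->2

State merging on the prefix tree: take the shortest (then alphabetical) example prefix whose next move is undefined and point that move at state 0, else 1, else 2, ...; a target is out if some Accept/Reject pair would then sit in one state with the same input left (inseparable). If every existing state is out, open a new one.
a: 0a undefined. 0a->0: ok.
b: 0b undefined. 0b->0: no, bbca/ca meet in 0 with "ca" left. Open state 1: 0b->1.
c: 0c undefined. 0c->0: no, aacc/ca meet in 0. 0c->1: ok.
ba: 1a undefined. 1a->0: no, a/ca meet in 0. 1a->1: no, b/ca meet in 1. Open state 2: 1a->2.
bb: 1b undefined. 1b->0: no, bbca/ca meet in 2. 1b->1: ok.
bc: 1c undefined. 1c->0: no, bbca/bccc meet in 0. 1c->1: no, bbca/ca meet in 2. 1c->2: no, aacc/ca meet in 2. Open state 3: 1c->3.
bac: 2c undefined. 2c->0: ok.
bca: 3a undefined. 3a->0: ok.
bcb: 3b undefined. 3b->0: no, bcbca/ca meet in 2. 3b->1: ok.
bcc: 3c undefined. 3c->0: no, b/bccc meet in 1. 3c->1: no, bbca/bccaca meet in 0. 3c->2: no, bbca/bccc meet in 0. 3c->3: no, aacc/bccc meet in 3. Open state 4: 3c->4.
cab: 2b undefined. 2b->0: ok.
acaa: 2a undefined. 2a->0: ok.
bcca: 4a undefined. 4a->0: ok.
bccb: 4b undefined. 4b->0: ok.
bccc: 4c undefined. 4c->0: no, bbca/bccc meet in 0. 4c->1: no, b/bccc meet in 1. 4c->2: ok.
All examples now run through 5 states with every (state, symbol) defined. Accept strings end in {0,1,3}, Reject strings end in {2}; accept={0,1,3}.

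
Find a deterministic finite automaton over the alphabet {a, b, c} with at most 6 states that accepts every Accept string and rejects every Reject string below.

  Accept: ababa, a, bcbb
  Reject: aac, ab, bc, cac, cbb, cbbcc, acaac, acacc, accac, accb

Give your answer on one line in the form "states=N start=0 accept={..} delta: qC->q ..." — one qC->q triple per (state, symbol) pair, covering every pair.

Grow the machine one transition at a time. Run the examples from 0; the earliest place one falls off (shortest prefix, ties alphabetical) gets sent to the lowest-numbered state that keeps every Accept/Reject pair distinguishable — a pair clashes when both reach the same state with identical unread suffix — and to a fresh state only if none does.
a: 0a undefined. 0a->0: ok.
b: 0b undefined. 0b->0: no, ababa/ab meet in 0. Open state 1: 0b->1.
c: 0c undefined. 0c->0: no, a/aac meet in 0. 0c->1: ok.
bc: 1c undefined. 1c->0: no, a/bc meet in 0. 1c->1: no, bcbb/cbb meet in 1 with "bb" left. Open state 2: 1c->2.
ca: 1a undefined. 1a->0: ok.
cb: 1b undefined. 1b->0: ok.
bcb: 2b undefined. 2b->0: no, ababa/accb meet in 0. 2b->1: ok.
acca: 2a undefined. 2a->0: ok.
cbbcc: 2c undefined. 2c->0: no, ababa/cbbcc meet in 0. 2c->1: ok.
All examples now run through 3 states with every (state, symbol) defined. Accept strings end in {0}, Reject strings end in {1,2}; accept={0}.

states=3 start=0 accept={0} delta: 0a->0 0b->1 0c->1 1a->0 1b->0 1c->2 2a->0 2b->1 2c->1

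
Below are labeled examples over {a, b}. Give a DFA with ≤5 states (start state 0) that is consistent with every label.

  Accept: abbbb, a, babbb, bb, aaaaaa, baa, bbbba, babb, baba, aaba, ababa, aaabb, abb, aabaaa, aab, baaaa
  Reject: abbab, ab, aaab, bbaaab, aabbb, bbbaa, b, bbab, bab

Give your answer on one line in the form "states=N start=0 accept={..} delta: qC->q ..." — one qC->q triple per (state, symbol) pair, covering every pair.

states=5 start=0 accept={0,1,4} delta: 0a->1 0b->2 1a->2 1b->3 2a->0 2b->4 3a->0 3b->0 4a->1 4b->0

Fold the examples into a partial DFA from state 0: repeatedly fix the first undefined (state, symbol) met by the shortest-then-alphabetical prefix, trying targets in increasing order and rejecting any under which an Accept and a Reject string meet in one state with the same remainder; add a state when all current targets are rejected. Accepting states are where Accept strings end.
a: 0a undefined. 0a->0: no, aab/ab meet in 0 with "b" left. Open state 1: 0a->1.
b: 0b undefined. 0b->0: no, bb/b meet in 0. 0b->1: no, a/b meet in 1. Open state 2: 0b->2.
aa: 1a undefined. 1a->0: no, aab/b meet in 2. 1a->1: no, aab/ab meet in 1 with "b" left. 1a->2: ok.
ab: 1b undefined. 1b->0: no, abb/b meet in 2. 1b->1: no, abbbb/ab meet in 1. 1b->2: no, abbbb/aabbb meet in 2 with "bbb" left. Open state 3: 1b->3.
ba: 2a undefined. 2a->0: ok.
bb: 2b undefined. 2b->0: no, a/bbbaa meet in 1. 2b->1: no, a/bbab meet in 1. 2b->2: no, a/bbbaa meet in 1. 2b->3: no, bb/ab meet in 3. Open state 4: 2b->4.
aba: 3a undefined. 3a->0: ok.
abb: 3b undefined. 3b->0: ok.
bba: 4a undefined. 4a->0: no, abbbb/bbaaab meet in 4. 4a->1: ok.
bbb: 4b undefined. 4b->0: ok.
All examples now run through 5 states with every (state, symbol) defined. Accept strings end in {0,1,4}, Reject strings end in {2,3}; accept={0,1,4}.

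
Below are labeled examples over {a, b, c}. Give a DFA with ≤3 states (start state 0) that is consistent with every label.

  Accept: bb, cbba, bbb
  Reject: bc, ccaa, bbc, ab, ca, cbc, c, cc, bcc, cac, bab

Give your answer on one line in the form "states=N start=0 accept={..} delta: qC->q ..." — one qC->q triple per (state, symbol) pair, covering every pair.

states=3 start=0 accept={2} delta: 0a->0 0b->1 0c->0 1a->0 1b->2 1c->0 2a->2 2b->2 2c->0

Grow the machine one transition at a time. Run the examples from 0; the earliest place one falls off (shortest prefix, ties alphabetical) gets sent to the lowest-numbered state that keeps every Accept/Reject pair distinguishable — a pair clashes when both reach the same state with identical unread suffix — and to a fresh state only if none does.
a: 0a undefined. 0a->0: ok.
b: 0b undefined. 0b->0: no, bb/ab meet in 0. Open state 1: 0b->1.
c: 0c undefined. 0c->0: ok.
ba: 1a undefined. 1a->0: ok.
bb: 1b undefined. 1b->0: no, bb/ccaa meet in 0. 1b->1: no, bb/ab meet in 1. Open state 2: 1b->2.
bc: 1c undefined. 1c->0: ok.
bbb: 2b undefined. 2b->0: no, bbb/bc meet in 0. 2b->1: no, bbb/ab meet in 1. 2b->2: ok.
bbc: 2c undefined. 2c->0: ok.
cbba: 2a undefined. 2a->0: no, cbba/bc meet in 0. 2a->1: no, cbba/ab meet in 1. 2a->2: ok.
All examples now run through 3 states with every (state, symbol) defined. Accept strings end in {2}, Reject strings end in {0,1}; accept={2}.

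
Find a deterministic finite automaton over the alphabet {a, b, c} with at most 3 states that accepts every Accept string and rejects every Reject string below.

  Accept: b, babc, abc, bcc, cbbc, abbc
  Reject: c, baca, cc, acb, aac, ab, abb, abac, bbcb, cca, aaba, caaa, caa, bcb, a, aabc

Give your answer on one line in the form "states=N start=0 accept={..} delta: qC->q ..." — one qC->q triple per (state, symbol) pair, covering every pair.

State merging on the prefix tree: take the shortest (then alphabetical) example prefix whose next move is undefined and point that move at state 0, else 1, else 2, ...; a target is out if some Accept/Reject pair would then sit in one state with the same input left (inseparable). If every existing state is out, open a new one.
a: 0a undefined. 0a->0: no, b/ab meet in 0 with "b" left. Open state 1: 0a->1.
b: 0b undefined. 0b->0: no, bcc/cc meet in 0 with "cc" left. 0b->1: no, b/a meet in 1. Open state 2: 0b->2.
c: 0c undefined. 0c->0: ok.
aa: 1a undefined. 1a->0: ok.
ab: 1b undefined. 1b->0: no, b/abb meet in 2. 1b->1: ok.
ac: 1c undefined. 1c->0: no, b/acb meet in 2. 1c->1: no, abc/acb meet in 1. 1c->2: ok.
ba: 2a undefined. 2a->0: no, babc/aabc meet in 2 with "c" left. 2a->1: ok.
bb: 2b undefined. 2b->0: no, b/bbcb meet in 2. 2b->1: ok.
bc: 2c undefined. 2c->0: no, b/bcb meet in 2. 2c->1: ok.
All examples now run through 3 states with every (state, symbol) defined. Accept strings end in {2}, Reject strings end in {0,1}; accept={2}.

states=3 start=0 accept={2} delta: 0a->1 0b->2 0c->0 1a->0 1b->1 1c->2 2a->1 2b->1 2c->1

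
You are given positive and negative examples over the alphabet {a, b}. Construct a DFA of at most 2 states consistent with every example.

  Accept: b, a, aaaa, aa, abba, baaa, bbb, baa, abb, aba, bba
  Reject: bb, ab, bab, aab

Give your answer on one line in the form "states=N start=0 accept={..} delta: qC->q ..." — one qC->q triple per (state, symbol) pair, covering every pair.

states=2 start=0 accept={1} delta: 0a->1 0b->1 1a->1 1b->0

Fold the examples into a partial DFA from state 0: repeatedly fix the first undefined (state, symbol) met by the shortest-then-alphabetical prefix, trying targets in increasing order and rejecting any under which an Accept and a Reject string meet in one state with the same remainder; add a state when all current targets are rejected. Accepting states are where Accept strings end.
a: 0a undefined. 0a->0: no, b/ab meet in 0 with "b" left. Open state 1: 0a->1.
b: 0b undefined. 0b->0: no, b/bb meet in 0. 0b->1: ok.
aa: 1a undefined. 1a->0: no, b/bab meet in 1. 1a->1: ok.
ab: 1b undefined. 1b->0: ok.
All examples now run through 2 states with every (state, symbol) defined. Accept strings end in {1}, Reject strings end in {0}; accept={1}.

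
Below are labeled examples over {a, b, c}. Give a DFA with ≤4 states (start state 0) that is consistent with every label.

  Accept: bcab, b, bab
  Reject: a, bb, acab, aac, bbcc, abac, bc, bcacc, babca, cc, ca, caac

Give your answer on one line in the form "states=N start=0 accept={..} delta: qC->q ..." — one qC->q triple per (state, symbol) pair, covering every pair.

states=3 start=0 accept={1} delta: 0a->0 0b->1 0c->2 1a->0 1b->0 1c->0 2a->2 2b->0 2c->0

Fold the examples into a partial DFA from state 0: repeatedly fix the first undefined (state, symbol) met by the shortest-then-alphabetical prefix, trying targets in increasing order and rejecting any under which an Accept and a Reject string meet in one state with the same remainder; add a state when all current targets are rejected. Accepting states are where Accept strings end.
a: 0a undefined. 0a->0: ok.
b: 0b undefined. 0b->0: no, bcab/acab meet in 0 with "cab" left. Open state 1: 0b->1.
c: 0c undefined. 0c->0: no, b/acab meet in 1. 0c->1: no, b/aac meet in 1. Open state 2: 0c->2.
ba: 1a undefined. 1a->0: ok.
bb: 1b undefined. 1b->0: ok.
bc: 1c undefined. 1c->0: ok.
ca: 2a undefined. 2a->0: no, bcab/acab meet in 1. 2a->1: no, bcab/ca meet in 1. 2a->2: ok.
cc: 2c undefined. 2c->0: ok.
acab: 2b undefined. 2b->0: ok.
All examples now run through 3 states with every (state, symbol) defined. Accept strings end in {1}, Reject strings end in {0,2}; accept={1}.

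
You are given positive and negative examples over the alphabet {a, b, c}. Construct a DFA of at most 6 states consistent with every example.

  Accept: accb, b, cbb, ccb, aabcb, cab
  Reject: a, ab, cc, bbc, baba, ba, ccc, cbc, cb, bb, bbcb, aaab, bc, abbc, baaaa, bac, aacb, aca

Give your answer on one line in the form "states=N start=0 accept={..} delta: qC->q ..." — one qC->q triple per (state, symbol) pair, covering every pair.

states=4 start=0 accept={2} delta: 0a->1 0b->2 0c->1 1a->0 1b->0 1c->3 2a->0 2b->0 2c->0 3a->0 3b->2 3c->0

Fold the examples into a partial DFA from state 0: repeatedly fix the first undefined (state, symbol) met by the shortest-then-alphabetical prefix, trying targets in increasing order and rejecting any under which an Accept and a Reject string meet in one state with the same remainder; add a state when all current targets are rejected. Accepting states are where Accept strings end.
a: 0a undefined. 0a->0: no, b/ab meet in 0 with "b" left. Open state 1: 0a->1.
b: 0b undefined. 0b->0: no, b/bb meet in 0. 0b->1: no, b/a meet in 1. Open state 2: 0b->2.
c: 0c undefined. 0c->0: no, b/cb meet in 2. 0c->1: ok.
aa: 1a undefined. 1a->0: ok.
ab: 1b undefined. 1b->0: ok.
ac: 1c undefined. 1c->0: no, accb/ab meet in 0. 1c->1: no, accb/ab meet in 0. 1c->2: no, b/cc meet in 2. Open state 3: 1c->3.
ba: 2a undefined. 2a->0: ok.
bb: 2b undefined. 2b->0: ok.
bc: 2c undefined. 2c->0: ok.
aca: 3a undefined. 3a->0: ok.
acc: 3c undefined. 3c->0: ok.
ccb: 3b undefined. 3b->0: no, ccb/ab meet in 0. 3b->1: no, ccb/a meet in 1. 3b->2: ok.
All examples now run through 4 states with every (state, symbol) defined. Accept strings end in {2}, Reject strings end in {0,1,3}; accept={2}.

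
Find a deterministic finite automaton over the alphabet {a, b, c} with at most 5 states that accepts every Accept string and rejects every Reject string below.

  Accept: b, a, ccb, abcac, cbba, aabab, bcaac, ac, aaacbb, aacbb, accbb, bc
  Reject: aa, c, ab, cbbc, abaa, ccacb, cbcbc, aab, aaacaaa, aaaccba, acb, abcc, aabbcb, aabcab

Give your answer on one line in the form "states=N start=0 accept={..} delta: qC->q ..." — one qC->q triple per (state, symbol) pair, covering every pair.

Fold the examples into a partial DFA from state 0: repeatedly fix the first undefined (state, symbol) met by the shortest-then-alphabetical prefix, trying targets in increasing order and rejecting any under which an Accept and a Reject string meet in one state with the same remainder; add a state when all current targets are rejected. Accepting states are where Accept strings end.
a: 0a undefined. 0a->0: no, b/ab meet in 0 with "b" left. Open state 1: 0a->1.
b: 0b undefined. 0b->0: no, bc/c meet in 0 with "c" left. 0b->1: ok.
c: 0c undefined. 0c->0: ok.
aa: 1a undefined. 1a->0: no, b/aab meet in 1. 1a->1: no, b/aa meet in 1. Open state 2: 1a->2.
ab: 1b undefined. 1b->0: ok.
ac: 1c undefined. 1c->0: no, b/ccacb meet in 1. 1c->1: ok.
aaa: 2a undefined. 2a->0: no, bcaac/c meet in 0. 2a->1: no, b/aaaccba meet in 1. 2a->2: ok.
aab: 2b undefined. 2b->0: no, aabab/c meet in 0. 2b->1: no, b/aab meet in 1. 2b->2: no, aabab/aa meet in 2. Open state 3: 2b->3.
aac: 2c undefined. 2c->0: no, bcaac/c meet in 0. 2c->1: no, b/aaaccba meet in 1. 2c->2: no, bcaac/aa meet in 2. 2c->3: no, bcaac/aab meet in 3. Open state 4: 2c->4.
aaba: 3a undefined. 3a->0: ok.
aabb: 3b undefined. 3b->0: no, b/aabbcb meet in 1. 3b->1: ok.
aabc: 3c undefined. 3c->0: ok.
aacb: 4b undefined. 4b->0: ok.
aaaca: 4a undefined. 4a->0: ok.
aaacc: 4c undefined. 4c->0: ok.
All examples now run through 5 states with every (state, symbol) defined. Accept strings end in {1,4}, Reject strings end in {0,2,3}; accept={1,4}.

states=5 start=0 accept={1,4} delta: 0a->1 0b->1 0c->0 1a->2 1b->0 1c->1 2a->2 2b->3 2c->4 3a->0 3b->1 3c->0 4a->0 4b->0 4c->0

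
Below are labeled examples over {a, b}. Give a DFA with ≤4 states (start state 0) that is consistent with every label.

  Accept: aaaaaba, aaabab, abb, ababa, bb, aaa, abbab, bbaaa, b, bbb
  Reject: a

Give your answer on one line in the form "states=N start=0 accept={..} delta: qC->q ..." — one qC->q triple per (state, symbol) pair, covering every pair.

states=3 start=0 accept={0,2} delta: 0a->1 0b->0 1a->2 1b->2 2a->2 2b->2

State merging on the prefix tree: take the shortest (then alphabetical) example prefix whose next move is undefined and point that move at state 0, else 1, else 2, ...; a target is out if some Accept/Reject pair would then sit in one state with the same input left (inseparable). If every existing state is out, open a new one.
a: 0a undefined. 0a->0: no, aaa/a meet in 0. Open state 1: 0a->1.
b: 0b undefined. 0b->0: ok.
aa: 1a undefined. 1a->0: no, aaa/a meet in 1. 1a->1: no, aaa/a meet in 1. Open state 2: 1a->2.
ab: 1b undefined. 1b->0: no, ababa/a meet in 1. 1b->1: no, abb/a meet in 1. 1b->2: ok.
aaa: 2a undefined. 2a->0: no, ababa/a meet in 1. 2a->1: no, aaaaaba/a meet in 1. 2a->2: ok.
abb: 2b undefined. 2b->0: no, aaaaaba/a meet in 1. 2b->1: no, aaabab/a meet in 1. 2b->2: ok.
All examples now run through 3 states with every (state, symbol) defined. Accept strings end in {0,2}, Reject strings end in {1}; accept={0,2}.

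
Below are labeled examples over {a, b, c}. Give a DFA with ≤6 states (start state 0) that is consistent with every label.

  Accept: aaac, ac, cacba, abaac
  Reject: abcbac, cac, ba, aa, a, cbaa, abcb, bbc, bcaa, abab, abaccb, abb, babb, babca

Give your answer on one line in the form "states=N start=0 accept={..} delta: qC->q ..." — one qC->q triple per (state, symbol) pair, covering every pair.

Fold the examples into a partial DFA from state 0: repeatedly fix the first undefined (state, symbol) met by the shortest-then-alphabetical prefix, trying targets in increasing order and rejecting any under which an Accept and a Reject string meet in one state with the same remainder; add a state when all current targets are rejected. Accepting states are where Accept strings end.
a: 0a undefined. 0a->0: ok.
b: 0b undefined. 0b->0: no, aaac/bbc meet in 0 with "c" left. Open state 1: 0b->1.
c: 0c undefined. 0c->0: no, aaac/cac meet in 0. 0c->1: ok.
ba: 1a undefined. 1a->0: no, aaac/cac meet in 1. 1a->1: no, aaac/ba meet in 1. Open state 2: 1a->2.
bb: 1b undefined. 1b->0: no, aaac/bbc meet in 1. 1b->1: no, aaac/abb meet in 1. 1b->2: ok.
bc: 1c undefined. 1c->0: no, aaac/abcb meet in 1. 1c->1: no, abaac/abcbac meet in 2 with "ac" left. 1c->2: ok.
bab: 2b undefined. 2b->0: no, aaac/abcbac meet in 1. 2b->1: no, aaac/abcb meet in 1. 2b->2: no, abaac/abcbac meet in 2 with "ac" left. Open state 3: 2b->3.
bbc: 2c undefined. 2c->0: no, cacba/ba meet in 2. 2c->1: no, aaac/cac meet in 1. 2c->2: ok.
bca: 2a undefined. 2a->0: ok.
babb: 3b undefined. 3b->0: ok.
babc: 3c undefined. 3c->0: ok.
abcba: 3a undefined. 3a->0: no, aaac/abcbac meet in 1. 3a->1: ok.
All examples now run through 4 states with every (state, symbol) defined. Accept strings end in {1}, Reject strings end in {0,2,3}; accept={1}.

states=4 start=0 accept={1} delta: 0a->0 0b->1 0c->1 1a->2 1b->2 1c->2 2a->0 2b->3 2c->2 3a->1 3b->0 3c->0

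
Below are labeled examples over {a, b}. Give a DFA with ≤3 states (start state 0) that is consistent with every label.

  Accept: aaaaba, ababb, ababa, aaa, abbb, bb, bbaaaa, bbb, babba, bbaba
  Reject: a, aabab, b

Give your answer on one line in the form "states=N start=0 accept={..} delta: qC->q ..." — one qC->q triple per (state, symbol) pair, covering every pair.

State merging on the prefix tree: take the shortest (then alphabetical) example prefix whose next move is undefined and point that move at state 0, else 1, else 2, ...; a target is out if some Accept/Reject pair would then sit in one state with the same input left (inseparable). If every existing state is out, open a new one.
a: 0a undefined. 0a->0: no, aaa/a meet in 0. Open state 1: 0a->1.
b: 0b undefined. 0b->0: no, bb/b meet in 0. 0b->1: ok.
aa: 1a undefined. 1a->0: no, aaa/a meet in 1. 1a->1: no, aaa/a meet in 1. Open state 2: 1a->2.
ab: 1b undefined. 1b->0: no, ababb/a meet in 1. 1b->1: no, abbb/a meet in 1. 1b->2: ok.
aaa: 2a undefined. 2a->0: ok.
aab: 2b undefined. 2b->0: no, ababb/aabab meet in 2. 2b->1: no, bbb/a meet in 1. 2b->2: ok.
All examples now run through 3 states with every (state, symbol) defined. Accept strings end in {0,2}, Reject strings end in {1}; accept={0,2}.

states=3 start=0 accept={0,2} delta: 0a->1 0b->1 1a->2 1b->2 2a->0 2b->2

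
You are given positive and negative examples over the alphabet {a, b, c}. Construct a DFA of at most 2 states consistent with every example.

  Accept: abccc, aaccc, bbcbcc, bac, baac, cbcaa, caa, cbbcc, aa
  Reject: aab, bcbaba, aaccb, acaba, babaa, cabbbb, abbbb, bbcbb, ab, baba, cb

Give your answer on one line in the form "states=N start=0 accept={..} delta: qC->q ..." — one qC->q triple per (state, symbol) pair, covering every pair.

states=2 start=0 accept={0} delta: 0a->0 0b->1 0c->0 1a->1 1b->1 1c->0

Grow the machine one transition at a time. Run the examples from 0; the earliest place one falls off (shortest prefix, ties alphabetical) gets sent to the lowest-numbered state that keeps every Accept/Reject pair distinguishable — a pair clashes when both reach the same state with identical unread suffix — and to a fresh state only if none does.
a: 0a undefined. 0a->0: ok.
b: 0b undefined. 0b->0: no, aa/aab meet in 0. Open state 1: 0b->1.
c: 0c undefined. 0c->0: ok.
ba: 1a undefined. 1a->0: no, aaccc/acaba meet in 0. 1a->1: ok.
bb: 1b undefined. 1b->0: no, aaccc/babaa meet in 0. 1b->1: ok.
bc: 1c undefined. 1c->0: ok.
All examples now run through 2 states with every (state, symbol) defined. Accept strings end in {0}, Reject strings end in {1}; accept={0}.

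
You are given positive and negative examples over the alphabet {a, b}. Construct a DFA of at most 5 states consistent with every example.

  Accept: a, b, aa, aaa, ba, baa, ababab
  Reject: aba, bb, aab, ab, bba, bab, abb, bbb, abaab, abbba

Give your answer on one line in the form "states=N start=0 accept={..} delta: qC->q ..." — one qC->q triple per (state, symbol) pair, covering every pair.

Fold the examples into a partial DFA from state 0: repeatedly fix the first undefined (state, symbol) met by the shortest-then-alphabetical prefix, trying targets in increasing order and rejecting any under which an Accept and a Reject string meet in one state with the same remainder; add a state when all current targets are rejected. Accepting states are where Accept strings end.
a: 0a undefined. 0a->0: no, b/aab meet in 0 with "b" left. Open state 1: 0a->1.
b: 0b undefined. 0b->0: no, a/bba meet in 1. 0b->1: ok.
aa: 1a undefined. 1a->0: no, a/aab meet in 1. 1a->1: ok.
ab: 1b undefined. 1b->0: no, a/aba meet in 1. 1b->1: no, a/aba meet in 1. Open state 2: 1b->2.
aba: 2a undefined. 2a->0: no, ababab/bb meet in 2. 2a->1: no, a/aba meet in 1. 2a->2: ok.
abb: 2b undefined. 2b->0: no, a/abbba meet in 1. 2b->1: no, a/abb meet in 1. 2b->2: no, ababab/aba meet in 2. Open state 3: 2b->3.
abbb: 3b undefined. 3b->0: no, a/abbba meet in 1. 3b->1: no, a/abbba meet in 1. 3b->2: ok.
ababa: 3a undefined. 3a->0: ok.
All examples now run through 4 states with every (state, symbol) defined. Accept strings end in {1}, Reject strings end in {2,3}; accept={1}.

states=4 start=0 accept={1} delta: 0a->1 0b->1 1a->1 1b->2 2a->2 2b->3 3a->0 3b->2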